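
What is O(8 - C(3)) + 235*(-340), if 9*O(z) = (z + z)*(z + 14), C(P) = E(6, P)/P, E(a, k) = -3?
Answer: -79854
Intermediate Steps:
C(P) = -3/P
O(z) = 2*z*(14 + z)/9 (O(z) = ((z + z)*(z + 14))/9 = ((2*z)*(14 + z))/9 = (2*z*(14 + z))/9 = 2*z*(14 + z)/9)
O(8 - C(3)) + 235*(-340) = 2*(8 - (-3)/3)*(14 + (8 - (-3)/3))/9 + 235*(-340) = 2*(8 - (-3)/3)*(14 + (8 - (-3)/3))/9 - 79900 = 2*(8 - 1*(-1))*(14 + (8 - 1*(-1)))/9 - 79900 = 2*(8 + 1)*(14 + (8 + 1))/9 - 79900 = (2/9)*9*(14 + 9) - 79900 = (2/9)*9*23 - 79900 = 46 - 79900 = -79854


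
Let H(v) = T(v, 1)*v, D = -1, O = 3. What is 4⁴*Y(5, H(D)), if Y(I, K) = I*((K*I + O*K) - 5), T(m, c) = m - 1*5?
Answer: 55040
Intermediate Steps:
T(m, c) = -5 + m (T(m, c) = m - 5 = -5 + m)
H(v) = v*(-5 + v) (H(v) = (-5 + v)*v = v*(-5 + v))
Y(I, K) = I*(-5 + 3*K + I*K) (Y(I, K) = I*((K*I + 3*K) - 5) = I*((I*K + 3*K) - 5) = I*((3*K + I*K) - 5) = I*(-5 + 3*K + I*K))
4⁴*Y(5, H(D)) = 4⁴*(5*(-5 + 3*(-(-5 - 1)) + 5*(-(-5 - 1)))) = 256*(5*(-5 + 3*(-1*(-6)) + 5*(-1*(-6)))) = 256*(5*(-5 + 3*6 + 5*6)) = 256*(5*(-5 + 18 + 30)) = 256*(5*43) = 256*215 = 55040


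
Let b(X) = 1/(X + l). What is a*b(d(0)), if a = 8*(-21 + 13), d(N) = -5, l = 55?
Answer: -32/25 ≈ -1.2800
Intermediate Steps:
b(X) = 1/(55 + X) (b(X) = 1/(X + 55) = 1/(55 + X))
a = -64 (a = 8*(-8) = -64)
a*b(d(0)) = -64/(55 - 5) = -64/50 = -64*1/50 = -32/25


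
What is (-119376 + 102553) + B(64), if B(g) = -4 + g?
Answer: -16763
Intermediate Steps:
(-119376 + 102553) + B(64) = (-119376 + 102553) + (-4 + 64) = -16823 + 60 = -16763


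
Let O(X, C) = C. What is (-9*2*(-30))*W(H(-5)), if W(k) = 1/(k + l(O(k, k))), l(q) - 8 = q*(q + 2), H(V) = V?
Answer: 30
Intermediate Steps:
l(q) = 8 + q*(2 + q) (l(q) = 8 + q*(q + 2) = 8 + q*(2 + q))
W(k) = 1/(8 + k² + 3*k) (W(k) = 1/(k + (8 + k² + 2*k)) = 1/(8 + k² + 3*k))
(-9*2*(-30))*W(H(-5)) = (-9*2*(-30))/(8 + (-5)² + 3*(-5)) = (-18*(-30))/(8 + 25 - 15) = 540/18 = 540*(1/18) = 30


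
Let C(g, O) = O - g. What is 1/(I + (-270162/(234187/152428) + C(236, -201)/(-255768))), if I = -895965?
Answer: -59897540616/64198690910916769 ≈ -9.3300e-7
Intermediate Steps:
1/(I + (-270162/(234187/152428) + C(236, -201)/(-255768))) = 1/(-895965 + (-270162/(234187/152428) + (-201 - 1*236)/(-255768))) = 1/(-895965 + (-270162/(234187*(1/152428)) + (-201 - 236)*(-1/255768))) = 1/(-895965 + (-270162/234187/152428 - 437*(-1/255768))) = 1/(-895965 + (-270162*152428/234187 + 437/255768)) = 1/(-895965 + (-41180253336/234187 + 437/255768)) = 1/(-895965 - 10532590932902329/59897540616) = 1/(-64198690910916769/59897540616) = -59897540616/64198690910916769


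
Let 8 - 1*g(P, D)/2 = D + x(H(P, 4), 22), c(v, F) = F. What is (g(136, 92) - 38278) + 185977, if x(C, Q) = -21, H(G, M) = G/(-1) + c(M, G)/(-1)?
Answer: 147573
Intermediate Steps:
H(G, M) = -2*G (H(G, M) = G/(-1) + G/(-1) = G*(-1) + G*(-1) = -G - G = -2*G)
g(P, D) = 58 - 2*D (g(P, D) = 16 - 2*(D - 21) = 16 - 2*(-21 + D) = 16 + (42 - 2*D) = 58 - 2*D)
(g(136, 92) - 38278) + 185977 = ((58 - 2*92) - 38278) + 185977 = ((58 - 184) - 38278) + 185977 = (-126 - 38278) + 185977 = -38404 + 185977 = 147573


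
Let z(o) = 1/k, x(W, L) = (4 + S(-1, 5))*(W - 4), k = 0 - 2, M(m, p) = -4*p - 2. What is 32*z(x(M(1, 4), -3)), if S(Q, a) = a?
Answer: -16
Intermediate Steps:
M(m, p) = -2 - 4*p
k = -2
x(W, L) = -36 + 9*W (x(W, L) = (4 + 5)*(W - 4) = 9*(-4 + W) = -36 + 9*W)
z(o) = -½ (z(o) = 1/(-2) = -½)
32*z(x(M(1, 4), -3)) = 32*(-½) = -16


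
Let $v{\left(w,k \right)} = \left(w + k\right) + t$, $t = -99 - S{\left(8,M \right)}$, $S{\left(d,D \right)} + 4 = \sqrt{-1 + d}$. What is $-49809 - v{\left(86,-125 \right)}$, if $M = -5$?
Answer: $-49675 + \sqrt{7} \approx -49672.0$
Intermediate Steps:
$S{\left(d,D \right)} = -4 + \sqrt{-1 + d}$
$t = -95 - \sqrt{7}$ ($t = -99 - \left(-4 + \sqrt{-1 + 8}\right) = -99 - \left(-4 + \sqrt{7}\right) = -99 + \left(4 - \sqrt{7}\right) = -95 - \sqrt{7} \approx -97.646$)
$v{\left(w,k \right)} = -95 + k + w - \sqrt{7}$ ($v{\left(w,k \right)} = \left(w + k\right) - \left(95 + \sqrt{7}\right) = \left(k + w\right) - \left(95 + \sqrt{7}\right) = -95 + k + w - \sqrt{7}$)
$-49809 - v{\left(86,-125 \right)} = -49809 - \left(-95 - 125 + 86 - \sqrt{7}\right) = -49809 - \left(-134 - \sqrt{7}\right) = -49809 + \left(134 + \sqrt{7}\right) = -49675 + \sqrt{7}$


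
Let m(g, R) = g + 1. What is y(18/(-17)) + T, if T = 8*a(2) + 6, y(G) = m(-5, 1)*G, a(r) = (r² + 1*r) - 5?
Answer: 310/17 ≈ 18.235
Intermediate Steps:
a(r) = -5 + r + r² (a(r) = (r² + r) - 5 = (r + r²) - 5 = -5 + r + r²)
m(g, R) = 1 + g
y(G) = -4*G (y(G) = (1 - 5)*G = -4*G)
T = 14 (T = 8*(-5 + 2 + 2²) + 6 = 8*(-5 + 2 + 4) + 6 = 8*1 + 6 = 8 + 6 = 14)
y(18/(-17)) + T = -72/(-17) + 14 = -72*(-1)/17 + 14 = -4*(-18/17) + 14 = 72/17 + 14 = 310/17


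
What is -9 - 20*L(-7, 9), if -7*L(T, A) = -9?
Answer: -243/7 ≈ -34.714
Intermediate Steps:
L(T, A) = 9/7 (L(T, A) = -1/7*(-9) = 9/7)
-9 - 20*L(-7, 9) = -9 - 20*9/7 = -9 - 180/7 = -243/7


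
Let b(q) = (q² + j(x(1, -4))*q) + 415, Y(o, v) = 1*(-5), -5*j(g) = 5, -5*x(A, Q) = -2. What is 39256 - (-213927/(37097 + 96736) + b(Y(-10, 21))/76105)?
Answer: 3808121254978/97003433 ≈ 39258.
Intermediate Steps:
x(A, Q) = ⅖ (x(A, Q) = -⅕*(-2) = ⅖)
j(g) = -1 (j(g) = -⅕*5 = -1)
Y(o, v) = -5
b(q) = 415 + q² - q (b(q) = (q² - q) + 415 = 415 + q² - q)
39256 - (-213927/(37097 + 96736) + b(Y(-10, 21))/76105) = 39256 - (-213927/(37097 + 96736) + (415 + (-5)² - 1*(-5))/76105) = 39256 - (-213927/133833 + (415 + 25 + 5)*(1/76105)) = 39256 - (-213927*1/133833 + 445*(1/76105)) = 39256 - (-10187/6373 + 89/15221) = 39256 - 1*(-154489130/97003433) = 39256 + 154489130/97003433 = 3808121254978/97003433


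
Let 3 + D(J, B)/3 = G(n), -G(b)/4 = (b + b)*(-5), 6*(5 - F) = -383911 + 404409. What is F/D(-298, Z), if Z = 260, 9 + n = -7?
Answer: 10234/5787 ≈ 1.7684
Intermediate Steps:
n = -16 (n = -9 - 7 = -16)
F = -10234/3 (F = 5 - (-383911 + 404409)/6 = 5 - ⅙*20498 = 5 - 10249/3 = -10234/3 ≈ -3411.3)
G(b) = 40*b (G(b) = -4*(b + b)*(-5) = -4*2*b*(-5) = -(-40)*b = 40*b)
D(J, B) = -1929 (D(J, B) = -9 + 3*(40*(-16)) = -9 + 3*(-640) = -9 - 1920 = -1929)
F/D(-298, Z) = -10234/3/(-1929) = -10234/3*(-1/1929) = 10234/5787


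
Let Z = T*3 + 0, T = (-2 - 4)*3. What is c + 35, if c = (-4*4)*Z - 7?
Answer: 892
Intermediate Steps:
T = -18 (T = -6*3 = -18)
Z = -54 (Z = -18*3 + 0 = -54 + 0 = -54)
c = 857 (c = -4*4*(-54) - 7 = -16*(-54) - 7 = 864 - 7 = 857)
c + 35 = 857 + 35 = 892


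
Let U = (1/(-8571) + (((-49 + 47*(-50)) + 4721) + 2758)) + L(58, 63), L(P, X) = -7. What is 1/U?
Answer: 8571/43480682 ≈ 0.00019712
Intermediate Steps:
U = 43480682/8571 (U = (1/(-8571) + (((-49 + 47*(-50)) + 4721) + 2758)) - 7 = (-1/8571 + (((-49 - 2350) + 4721) + 2758)) - 7 = (-1/8571 + ((-2399 + 4721) + 2758)) - 7 = (-1/8571 + (2322 + 2758)) - 7 = (-1/8571 + 5080) - 7 = 43540679/8571 - 7 = 43480682/8571 ≈ 5073.0)
1/U = 1/(43480682/8571) = 8571/43480682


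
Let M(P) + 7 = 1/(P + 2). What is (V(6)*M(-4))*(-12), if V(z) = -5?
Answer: -450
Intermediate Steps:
M(P) = -7 + 1/(2 + P) (M(P) = -7 + 1/(P + 2) = -7 + 1/(2 + P))
(V(6)*M(-4))*(-12) = -5*(-13 - 7*(-4))/(2 - 4)*(-12) = -5*(-13 + 28)/(-2)*(-12) = -(-5)*15/2*(-12) = -5*(-15/2)*(-12) = (75/2)*(-12) = -450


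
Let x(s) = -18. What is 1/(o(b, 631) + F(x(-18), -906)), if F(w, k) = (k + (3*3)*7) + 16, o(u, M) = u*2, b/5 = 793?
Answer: 1/7103 ≈ 0.00014079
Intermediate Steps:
b = 3965 (b = 5*793 = 3965)
o(u, M) = 2*u
F(w, k) = 79 + k (F(w, k) = (k + 9*7) + 16 = (k + 63) + 16 = (63 + k) + 16 = 79 + k)
1/(o(b, 631) + F(x(-18), -906)) = 1/(2*3965 + (79 - 906)) = 1/(7930 - 827) = 1/7103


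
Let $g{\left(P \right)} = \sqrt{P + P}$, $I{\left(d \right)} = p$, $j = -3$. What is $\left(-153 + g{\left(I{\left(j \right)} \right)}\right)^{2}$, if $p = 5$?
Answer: $\left(153 - \sqrt{10}\right)^{2} \approx 22451.0$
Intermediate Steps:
$I{\left(d \right)} = 5$
$g{\left(P \right)} = \sqrt{2} \sqrt{P}$ ($g{\left(P \right)} = \sqrt{2 P} = \sqrt{2} \sqrt{P}$)
$\left(-153 + g{\left(I{\left(j \right)} \right)}\right)^{2} = \left(-153 + \sqrt{2} \sqrt{5}\right)^{2} = \left(-153 + \sqrt{10}\right)^{2}$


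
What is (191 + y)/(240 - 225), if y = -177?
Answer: 14/15 ≈ 0.93333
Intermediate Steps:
(191 + y)/(240 - 225) = (191 - 177)/(240 - 225) = 14/15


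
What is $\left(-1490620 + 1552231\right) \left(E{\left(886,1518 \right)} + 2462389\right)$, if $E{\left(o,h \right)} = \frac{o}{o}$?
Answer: $151710310290$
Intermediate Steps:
$E{\left(o,h \right)} = 1$
$\left(-1490620 + 1552231\right) \left(E{\left(886,1518 \right)} + 2462389\right) = \left(-1490620 + 1552231\right) \left(1 + 2462389\right) = 61611 \cdot 2462390 = 151710310290$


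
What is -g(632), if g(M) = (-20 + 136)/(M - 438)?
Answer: -58/97 ≈ -0.59794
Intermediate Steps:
g(M) = 116/(-438 + M)
-g(632) = -116/(-438 + 632) = -116/194 = -1*58/97 = -58/97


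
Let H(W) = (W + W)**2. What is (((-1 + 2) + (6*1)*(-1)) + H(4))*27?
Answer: 1593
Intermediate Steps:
H(W) = 4*W**2 (H(W) = (2*W)**2 = 4*W**2)
(((-1 + 2) + (6*1)*(-1)) + H(4))*27 = (((-1 + 2) + (6*1)*(-1)) + 4*4**2)*27 = ((1 + 6*(-1)) + 4*16)*27 = ((1 - 6) + 64)*27 = (-5 + 64)*27 = 59*27 = 1593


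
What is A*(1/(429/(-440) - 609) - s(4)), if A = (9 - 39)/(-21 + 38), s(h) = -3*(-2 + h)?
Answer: -1463540/138261 ≈ -10.585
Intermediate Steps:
s(h) = 6 - 3*h
A = -30/17 ≈ -1.7647
A*(1/(429/(-440) - 609) - s(4)) = -30*(1/(429/(-440) - 609) - (6 - 3*4))/17 = -30*(1/(429*(-1/440) - 609) - (6 - 12))/17 = -30*(1/(-39/40 - 609) - 1*(-6))/17 = -30*(1/(-24399/40) + 6)/17 = -30*(-40/24399 + 6)/17 = -30/17*146354/24399 = -1463540/138261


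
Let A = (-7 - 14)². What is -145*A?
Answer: -63945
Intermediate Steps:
A = 441 (A = (-21)² = 441)
-145*A = -145*441 = -63945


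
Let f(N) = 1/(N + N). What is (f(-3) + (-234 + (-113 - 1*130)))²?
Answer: 8196769/36 ≈ 2.2769e+5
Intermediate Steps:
f(N) = 1/(2*N)
(f(-3) + (-234 + (-113 - 1*130)))² = ((½)/(-3) + (-234 + (-113 - 1*130)))² = ((½)*(-⅓) + (-234 + (-113 - 130)))² = (-⅙ + (-234 - 243))² = (-⅙ - 477)² = (-2863/6)² = 8196769/36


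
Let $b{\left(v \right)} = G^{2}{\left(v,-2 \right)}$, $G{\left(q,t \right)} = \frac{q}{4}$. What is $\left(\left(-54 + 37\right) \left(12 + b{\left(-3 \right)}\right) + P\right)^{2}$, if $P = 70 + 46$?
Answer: $\frac{2436721}{256} \approx 9518.4$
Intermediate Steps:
$G{\left(q,t \right)} = \frac{q}{4}$ ($G{\left(q,t \right)} = q \frac{1}{4} = \frac{q}{4}$)
$P = 116$
$b{\left(v \right)} = \frac{v^{2}}{16}$ ($b{\left(v \right)} = \left(\frac{v}{4}\right)^{2} = \frac{v^{2}}{16}$)
$\left(\left(-54 + 37\right) \left(12 + b{\left(-3 \right)}\right) + P\right)^{2} = \left(\left(-54 + 37\right) \left(12 + \frac{\left(-3\right)^{2}}{16}\right) + 116\right)^{2} = \left(- 17 \left(12 + \frac{1}{16} \cdot 9\right) + 116\right)^{2} = \left(- 17 \left(12 + \frac{9}{16}\right) + 116\right)^{2} = \left(\left(-17\right) \frac{201}{16} + 116\right)^{2} = \left(- \frac{3417}{16} + 116\right)^{2} = \left(- \frac{1561}{16}\right)^{2} = \frac{2436721}{256}$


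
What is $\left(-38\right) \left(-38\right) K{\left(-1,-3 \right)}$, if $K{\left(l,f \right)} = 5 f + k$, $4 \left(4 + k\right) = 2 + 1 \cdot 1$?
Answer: $-26353$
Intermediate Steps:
$k = - \frac{13}{4}$ ($k = -4 + \frac{2 + 1 \cdot 1}{4} = -4 + \frac{2 + 1}{4} = -4 + \frac{1}{4} \cdot 3 = -4 + \frac{3}{4} = - \frac{13}{4} \approx -3.25$)
$K{\left(l,f \right)} = - \frac{13}{4} + 5 f$ ($K{\left(l,f \right)} = 5 f - \frac{13}{4} = - \frac{13}{4} + 5 f$)
$\left(-38\right) \left(-38\right) K{\left(-1,-3 \right)} = \left(-38\right) \left(-38\right) \left(- \frac{13}{4} + 5 \left(-3\right)\right) = 1444 \left(- \frac{13}{4} - 15\right) = 1444 \left(- \frac{73}{4}\right) = -26353$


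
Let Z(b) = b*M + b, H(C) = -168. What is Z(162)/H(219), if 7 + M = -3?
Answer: 243/28 ≈ 8.6786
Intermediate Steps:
M = -10 (M = -7 - 3 = -10)
Z(b) = -9*b (Z(b) = b*(-10) + b = -10*b + b = -9*b)
Z(162)/H(219) = -9*162/(-168) = -1458*(-1/168) = 243/28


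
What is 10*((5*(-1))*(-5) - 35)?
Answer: -100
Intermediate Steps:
10*((5*(-1))*(-5) - 35) = 10*(-5*(-5) - 35) = 10*(25 - 35) = 10*(-10) = -100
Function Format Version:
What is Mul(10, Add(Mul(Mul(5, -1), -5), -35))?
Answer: -100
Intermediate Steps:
Mul(10, Add(Mul(Mul(5, -1), -5), -35)) = Mul(10, Add(Mul(-5, -5), -35)) = Mul(10, Add(25, -35)) = Mul(10, -10) = -100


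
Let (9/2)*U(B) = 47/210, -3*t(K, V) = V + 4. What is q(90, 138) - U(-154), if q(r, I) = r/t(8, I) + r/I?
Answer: -2004551/1543185 ≈ -1.2990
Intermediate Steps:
t(K, V) = -4/3 - V/3 (t(K, V) = -(V + 4)/3 = -(4 + V)/3 = -4/3 - V/3)
q(r, I) = r/I + r/(-4/3 - I/3) (q(r, I) = r/(-4/3 - I/3) + r/I = r/I + r/(-4/3 - I/3))
U(B) = 47/945 (U(B) = 2*(47/210)/9 = 2*(47*(1/210))/9 = (2/9)*(47/210) = 47/945)
q(90, 138) - U(-154) = 2*90*(2 - 1*138)/(138*(4 + 138)) - 1*47/945 = 2*90*(1/138)*(2 - 138)/142 - 47/945 = 2*90*(1/138)*(1/142)*(-136) - 47/945 = -2040/1633 - 47/945 = -2004551/1543185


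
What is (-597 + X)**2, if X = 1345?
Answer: 559504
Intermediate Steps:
(-597 + X)**2 = (-597 + 1345)**2 = 748**2 = 559504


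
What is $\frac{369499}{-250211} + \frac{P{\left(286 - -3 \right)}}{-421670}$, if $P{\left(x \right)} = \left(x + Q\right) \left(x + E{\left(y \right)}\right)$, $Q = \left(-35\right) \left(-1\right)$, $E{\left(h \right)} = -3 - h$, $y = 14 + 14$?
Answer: $- \frac{6797010817}{4057941245} \approx -1.675$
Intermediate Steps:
$y = 28$
$Q = 35$
$P{\left(x \right)} = \left(-31 + x\right) \left(35 + x\right)$ ($P{\left(x \right)} = \left(x + 35\right) \left(x - 31\right) = \left(35 + x\right) \left(x - 31\right) = \left(35 + x\right) \left(-31 + x\right) = \left(-31 + x\right) \left(35 + x\right)$)
$\frac{369499}{-250211} + \frac{P{\left(286 - -3 \right)}}{-421670} = \frac{369499}{-250211} + \frac{-1085 + \left(286 - -3\right)^{2} + 4 \left(286 - -3\right)}{-421670} = 369499 \left(- \frac{1}{250211}\right) + \left(-1085 + \left(286 + 3\right)^{2} + 4 \left(286 + 3\right)\right) \left(- \frac{1}{421670}\right) = - \frac{28423}{19247} + \left(-1085 + 289^{2} + 4 \cdot 289\right) \left(- \frac{1}{421670}\right) = - \frac{28423}{19247} + \left(-1085 + 83521 + 1156\right) \left(- \frac{1}{421670}\right) = - \frac{28423}{19247} + 83592 \left(- \frac{1}{421670}\right) = - \frac{28423}{19247} - \frac{41796}{210835} = - \frac{6797010817}{4057941245}$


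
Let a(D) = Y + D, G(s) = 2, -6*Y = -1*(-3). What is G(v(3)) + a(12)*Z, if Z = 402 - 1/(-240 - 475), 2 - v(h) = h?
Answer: 6613773/1430 ≈ 4625.0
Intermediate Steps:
Y = -½ (Y = -(-1)*(-3)/6 = -⅙*3 = -½ ≈ -0.50000)
v(h) = 2 - h
a(D) = -½ + D
Z = 287431/715 (Z = 402 - 1/(-715) = 402 - 1*(-1/715) = 402 + 1/715 = 287431/715 ≈ 402.00)
G(v(3)) + a(12)*Z = 2 + (-½ + 12)*(287431/715) = 2 + (23/2)*(287431/715) = 2 + 6610913/1430 = 6613773/1430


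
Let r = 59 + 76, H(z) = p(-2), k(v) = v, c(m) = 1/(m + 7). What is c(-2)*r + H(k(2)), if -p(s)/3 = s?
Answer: 33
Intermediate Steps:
p(s) = -3*s
c(m) = 1/(7 + m)
H(z) = 6 (H(z) = -3*(-2) = 6)
r = 135
c(-2)*r + H(k(2)) = 135/(7 - 2) + 6 = 135/5 + 6 = (⅕)*135 + 6 = 27 + 6 = 33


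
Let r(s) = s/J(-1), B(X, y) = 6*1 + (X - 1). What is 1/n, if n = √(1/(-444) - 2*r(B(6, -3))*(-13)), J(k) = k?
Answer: -2*I*√14095335/126985 ≈ -0.059131*I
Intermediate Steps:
B(X, y) = 5 + X (B(X, y) = 6 + (-1 + X) = 5 + X)
r(s) = -s (r(s) = s/(-1) = s*(-1) = -s)
n = I*√14095335/222 (n = √(1/(-444) - (-2)*(5 + 6)*(-13)) = √(-1/444 - (-2)*11*(-13)) = √(-1/444 - 2*(-11)*(-13)) = √(-1/444 + 22*(-13)) = √(-1/444 - 286) = √(-126985/444) = I*√14095335/222 ≈ 16.912*I)
1/n = 1/(I*√14095335/222) = -2*I*√14095335/126985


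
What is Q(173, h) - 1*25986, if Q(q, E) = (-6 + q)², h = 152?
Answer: 1903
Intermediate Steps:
Q(173, h) - 1*25986 = (-6 + 173)² - 1*25986 = 167² - 25986 = 27889 - 25986 = 1903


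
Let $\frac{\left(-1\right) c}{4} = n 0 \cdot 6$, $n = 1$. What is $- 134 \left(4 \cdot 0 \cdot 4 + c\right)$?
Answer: $0$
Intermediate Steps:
$c = 0$ ($c = - 4 \cdot 1 \cdot 0 \cdot 6 = - 4 \cdot 0 \cdot 6 = \left(-4\right) 0 = 0$)
$- 134 \left(4 \cdot 0 \cdot 4 + c\right) = - 134 \left(4 \cdot 0 \cdot 4 + 0\right) = - 134 \left(0 \cdot 4 + 0\right) = - 134 \left(0 + 0\right) = \left(-134\right) 0 = 0$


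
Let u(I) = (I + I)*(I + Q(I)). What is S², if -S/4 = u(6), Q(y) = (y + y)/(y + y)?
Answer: 112896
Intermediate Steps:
Q(y) = 1 (Q(y) = (2*y)/((2*y)) = (2*y)*(1/(2*y)) = 1)
u(I) = 2*I*(1 + I) (u(I) = (I + I)*(I + 1) = (2*I)*(1 + I) = 2*I*(1 + I))
S = -336 (S = -8*6*(1 + 6) = -8*6*7 = -4*84 = -336)
S² = (-336)² = 112896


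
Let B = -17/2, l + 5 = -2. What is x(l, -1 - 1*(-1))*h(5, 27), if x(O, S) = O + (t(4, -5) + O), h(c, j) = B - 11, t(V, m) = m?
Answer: 741/2 ≈ 370.50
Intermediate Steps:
l = -7 (l = -5 - 2 = -7)
B = -17/2 (B = -17*½ = -17/2 ≈ -8.5000)
h(c, j) = -39/2 (h(c, j) = -17/2 - 11 = -39/2)
x(O, S) = -5 + 2*O (x(O, S) = O + (-5 + O) = -5 + 2*O)
x(l, -1 - 1*(-1))*h(5, 27) = (-5 + 2*(-7))*(-39/2) = (-5 - 14)*(-39/2) = -19*(-39/2) = 741/2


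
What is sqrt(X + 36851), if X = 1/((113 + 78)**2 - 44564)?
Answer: 2*sqrt(601913996614)/8083 ≈ 191.97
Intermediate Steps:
X = -1/8083 (X = 1/(191**2 - 44564) = 1/(36481 - 44564) = 1/(-8083) = -1/8083 ≈ -0.00012372)
sqrt(X + 36851) = sqrt(-1/8083 + 36851) = sqrt(297866632/8083) = 2*sqrt(601913996614)/8083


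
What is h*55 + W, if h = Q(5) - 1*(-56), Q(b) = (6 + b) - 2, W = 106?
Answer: 3681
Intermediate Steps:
Q(b) = 4 + b
h = 65 (h = (4 + 5) - 1*(-56) = 9 + 56 = 65)
h*55 + W = 65*55 + 106 = 3575 + 106 = 3681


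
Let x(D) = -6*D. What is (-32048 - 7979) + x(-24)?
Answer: -39883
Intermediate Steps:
(-32048 - 7979) + x(-24) = (-32048 - 7979) - 6*(-24) = -40027 + 144 = -39883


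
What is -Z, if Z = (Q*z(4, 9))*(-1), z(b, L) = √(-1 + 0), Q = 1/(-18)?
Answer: -I/18 ≈ -0.055556*I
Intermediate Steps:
Q = -1/18 ≈ -0.055556
z(b, L) = I (z(b, L) = √(-1) = I)
Z = I/18 (Z = -I/18*(-1) = I/18 ≈ 0.055556*I)
-Z = -I/18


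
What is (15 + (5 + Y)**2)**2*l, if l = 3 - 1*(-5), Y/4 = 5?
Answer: 3276800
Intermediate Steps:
Y = 20 (Y = 4*5 = 20)
l = 8 (l = 3 + 5 = 8)
(15 + (5 + Y)**2)**2*l = (15 + (5 + 20)**2)**2*8 = (15 + 25**2)**2*8 = (15 + 625)**2*8 = 640**2*8 = 409600*8 = 3276800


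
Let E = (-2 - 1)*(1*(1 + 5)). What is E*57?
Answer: -1026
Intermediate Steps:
E = -18 (E = -3*6 = -18)
E*57 = -18*57 = -1026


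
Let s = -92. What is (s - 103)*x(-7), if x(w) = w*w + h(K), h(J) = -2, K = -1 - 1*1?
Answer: -9165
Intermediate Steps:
K = -2 (K = -1 - 1 = -2)
x(w) = -2 + w² (x(w) = w*w - 2 = w² - 2 = -2 + w²)
(s - 103)*x(-7) = (-92 - 103)*(-2 + (-7)²) = -195*(-2 + 49) = -195*47 = -9165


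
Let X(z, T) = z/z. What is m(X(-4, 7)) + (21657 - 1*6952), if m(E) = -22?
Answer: 14683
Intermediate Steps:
X(z, T) = 1
m(X(-4, 7)) + (21657 - 1*6952) = -22 + (21657 - 1*6952) = -22 + (21657 - 6952) = -22 + 14705 = 14683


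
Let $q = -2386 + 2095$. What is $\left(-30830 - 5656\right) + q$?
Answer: $-36777$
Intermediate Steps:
$q = -291$
$\left(-30830 - 5656\right) + q = \left(-30830 - 5656\right) - 291 = -36486 - 291 = -36777$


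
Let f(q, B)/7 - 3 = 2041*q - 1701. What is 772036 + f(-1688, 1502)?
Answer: -23356306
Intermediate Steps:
f(q, B) = -11886 + 14287*q (f(q, B) = 21 + 7*(2041*q - 1701) = 21 + 7*(-1701 + 2041*q) = 21 + (-11907 + 14287*q) = -11886 + 14287*q)
772036 + f(-1688, 1502) = 772036 + (-11886 + 14287*(-1688)) = 772036 + (-11886 - 24116456) = 772036 - 24128342 = -23356306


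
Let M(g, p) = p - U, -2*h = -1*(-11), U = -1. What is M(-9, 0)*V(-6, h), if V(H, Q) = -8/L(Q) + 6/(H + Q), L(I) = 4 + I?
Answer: 332/69 ≈ 4.8116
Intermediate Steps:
h = -11/2 (h = -(-1)*(-11)/2 = -½*11 = -11/2 ≈ -5.5000)
M(g, p) = 1 + p (M(g, p) = p - 1*(-1) = p + 1 = 1 + p)
V(H, Q) = -8/(4 + Q) + 6/(H + Q)
M(-9, 0)*V(-6, h) = (1 + 0)*(2*(12 - 1*(-11/2) - 4*(-6))/((4 - 11/2)*(-6 - 11/2))) = 1*(2*(12 + 11/2 + 24)/((-3/2)*(-23/2))) = 1*(2*(-⅔)*(-2/23)*(83/2)) = 1*(332/69) = 332/69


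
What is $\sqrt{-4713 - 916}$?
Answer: $i \sqrt{5629} \approx 75.027 i$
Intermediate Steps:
$\sqrt{-4713 - 916} = \sqrt{-5629} = i \sqrt{5629}$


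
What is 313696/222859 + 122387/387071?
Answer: 148697668849/86262255989 ≈ 1.7238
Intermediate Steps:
313696/222859 + 122387/387071 = 148697668849/86262255989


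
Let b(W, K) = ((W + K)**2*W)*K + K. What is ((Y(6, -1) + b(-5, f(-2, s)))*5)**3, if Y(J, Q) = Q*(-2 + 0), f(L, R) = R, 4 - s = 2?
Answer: -79507000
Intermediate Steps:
s = 2 (s = 4 - 1*2 = 4 - 2 = 2)
Y(J, Q) = -2*Q (Y(J, Q) = Q*(-2) = -2*Q)
b(W, K) = K + K*W*(K + W)**2 (b(W, K) = ((K + W)**2*W)*K + K = (W*(K + W)**2)*K + K = K*W*(K + W)**2 + K = K + K*W*(K + W)**2)
((Y(6, -1) + b(-5, f(-2, s)))*5)**3 = ((-2*(-1) + 2*(1 - 5*(2 - 5)**2))*5)**3 = ((2 + 2*(1 - 5*(-3)**2))*5)**3 = ((2 + 2*(1 - 5*9))*5)**3 = ((2 + 2*(1 - 45))*5)**3 = ((2 + 2*(-44))*5)**3 = ((2 - 88)*5)**3 = (-86*5)**3 = (-430)**3 = -79507000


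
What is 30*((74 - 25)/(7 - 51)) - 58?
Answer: -2011/22 ≈ -91.409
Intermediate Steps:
30*((74 - 25)/(7 - 51)) - 58 = 30*(49/(-44)) - 58 = 30*(49*(-1/44)) - 58 = 30*(-49/44) - 58 = -735/22 - 58 = -2011/22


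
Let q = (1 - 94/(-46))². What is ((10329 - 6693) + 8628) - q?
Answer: 6482756/529 ≈ 12255.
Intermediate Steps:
q = 4900/529 (q = (1 - 94*(-1/46))² = (1 + 47/23)² = (70/23)² = 4900/529 ≈ 9.2628)
((10329 - 6693) + 8628) - q = ((10329 - 6693) + 8628) - 1*4900/529 = (3636 + 8628) - 4900/529 = 12264 - 4900/529 = 6482756/529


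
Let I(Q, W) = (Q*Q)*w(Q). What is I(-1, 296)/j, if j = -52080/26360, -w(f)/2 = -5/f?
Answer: 3295/651 ≈ 5.0614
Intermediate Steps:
w(f) = 10/f (w(f) = -(-10)/f = 10/f)
I(Q, W) = 10*Q (I(Q, W) = (Q*Q)*(10/Q) = Q**2*(10/Q) = 10*Q)
j = -1302/659 (j = -52080*1/26360 = -1302/659 ≈ -1.9757)
I(-1, 296)/j = (10*(-1))/(-1302/659) = -10*(-659/1302) = 3295/651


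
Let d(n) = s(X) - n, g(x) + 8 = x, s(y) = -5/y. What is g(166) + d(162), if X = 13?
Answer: -57/13 ≈ -4.3846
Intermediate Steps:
g(x) = -8 + x
d(n) = -5/13 - n
g(166) + d(162) = (-8 + 166) + (-5/13 - 1*162) = 158 + (-5/13 - 162) = 158 - 2111/13 = -57/13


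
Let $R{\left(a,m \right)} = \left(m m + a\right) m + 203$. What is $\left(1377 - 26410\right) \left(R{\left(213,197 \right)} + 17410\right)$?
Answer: $-192877938251$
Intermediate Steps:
$R{\left(a,m \right)} = 203 + m \left(a + m^{2}\right)$ ($R{\left(a,m \right)} = \left(m^{2} + a\right) m + 203 = \left(a + m^{2}\right) m + 203 = m \left(a + m^{2}\right) + 203 = 203 + m \left(a + m^{2}\right)$)
$\left(1377 - 26410\right) \left(R{\left(213,197 \right)} + 17410\right) = \left(1377 - 26410\right) \left(\left(203 + 197^{3} + 213 \cdot 197\right) + 17410\right) = - 25033 \left(\left(203 + 7645373 + 41961\right) + 17410\right) = - 25033 \left(7687537 + 17410\right) = \left(-25033\right) 7704947 = -192877938251$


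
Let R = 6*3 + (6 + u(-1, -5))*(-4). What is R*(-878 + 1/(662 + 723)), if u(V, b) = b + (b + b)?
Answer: -65665566/1385 ≈ -47412.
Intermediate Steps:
u(V, b) = 3*b (u(V, b) = b + 2*b = 3*b)
R = 54 (R = 6*3 + (6 + 3*(-5))*(-4) = 18 + (6 - 15)*(-4) = 18 - 9*(-4) = 18 + 36 = 54)
R*(-878 + 1/(662 + 723)) = 54*(-878 + 1/(662 + 723)) = 54*(-878 + 1/1385) = 54*(-1216029/1385) = -65665566/1385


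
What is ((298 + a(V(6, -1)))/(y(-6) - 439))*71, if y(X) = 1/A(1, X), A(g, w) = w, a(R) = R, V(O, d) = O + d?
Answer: -129078/2635 ≈ -48.986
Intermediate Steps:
y(X) = 1/X
((298 + a(V(6, -1)))/(y(-6) - 439))*71 = ((298 + (6 - 1))/(1/(-6) - 439))*71 = ((298 + 5)/(-⅙ - 439))*71 = (303/(-2635/6))*71 = (303*(-6/2635))*71 = -1818/2635*71 = -129078/2635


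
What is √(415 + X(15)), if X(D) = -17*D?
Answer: 4*√10 ≈ 12.649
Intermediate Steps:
√(415 + X(15)) = √(415 - 17*15) = √(415 - 255) = √160 = 4*√10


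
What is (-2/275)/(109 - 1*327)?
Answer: 1/29975 ≈ 3.3361e-5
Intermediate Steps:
(-2/275)/(109 - 1*327) = (-2*1/275)/(109 - 327) = -2/275/(-218) = -2/275*(-1/218) = 1/29975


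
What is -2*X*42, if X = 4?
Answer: -336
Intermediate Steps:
-2*X*42 = -2*4*42 = -8*42 = -336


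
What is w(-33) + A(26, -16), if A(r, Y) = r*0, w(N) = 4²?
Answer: 16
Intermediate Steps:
w(N) = 16
A(r, Y) = 0
w(-33) + A(26, -16) = 16 + 0 = 16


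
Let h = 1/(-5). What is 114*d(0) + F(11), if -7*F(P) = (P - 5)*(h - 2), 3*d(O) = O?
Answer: 66/35 ≈ 1.8857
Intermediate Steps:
h = -⅕ (h = 1*(-⅕) = -⅕ ≈ -0.20000)
d(O) = O/3
F(P) = -11/7 + 11*P/35 (F(P) = -(P - 5)*(-⅕ - 2)/7 = -(-5 + P)*(-11)/(7*5) = -(11 - 11*P/5)/7 = -11/7 + 11*P/35)
114*d(0) + F(11) = 114*((⅓)*0) + (-11/7 + (11/35)*11) = 114*0 + (-11/7 + 121/35) = 0 + 66/35 = 66/35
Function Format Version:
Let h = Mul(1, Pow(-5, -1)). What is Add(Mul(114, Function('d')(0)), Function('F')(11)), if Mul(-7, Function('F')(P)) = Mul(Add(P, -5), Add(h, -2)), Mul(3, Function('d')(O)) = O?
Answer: Rational(66, 35) ≈ 1.8857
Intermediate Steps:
h = Rational(-1, 5) (h = Mul(1, Rational(-1, 5)) = Rational(-1, 5) ≈ -0.20000)
Function('d')(O) = Mul(Rational(1, 3), O)
Function('F')(P) = Add(Rational(-11, 7), Mul(Rational(11, 35), P)) (Function('F')(P) = Mul(Rational(-1, 7), Mul(Add(P, -5), Add(Rational(-1, 5), -2))) = Mul(Rational(-1, 7), Mul(Add(-5, P), Rational(-11, 5))) = Mul(Rational(-1, 7), Add(11, Mul(Rational(-11, 5), P))) = Add(Rational(-11, 7), Mul(Rational(11, 35), P)))
Add(Mul(114, Function('d')(0)), Function('F')(11)) = Add(Mul(114, Mul(Rational(1, 3), 0)), Add(Rational(-11, 7), Mul(Rational(11, 35), 11))) = Add(Mul(114, 0), Add(Rational(-11, 7), Rational(121, 35))) = Add(0, Rational(66, 35)) = Rational(66, 35)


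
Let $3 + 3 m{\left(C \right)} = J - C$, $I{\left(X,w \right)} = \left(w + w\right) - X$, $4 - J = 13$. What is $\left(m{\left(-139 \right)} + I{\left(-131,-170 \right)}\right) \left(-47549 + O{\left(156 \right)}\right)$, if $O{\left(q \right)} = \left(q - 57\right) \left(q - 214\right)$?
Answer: $\frac{26645500}{3} \approx 8.8818 \cdot 10^{6}$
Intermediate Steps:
$J = -9$ ($J = 4 - 13 = -9$)
$O{\left(q \right)} = \left(-214 + q\right) \left(-57 + q\right)$ ($O{\left(q \right)} = \left(-57 + q\right) \left(-214 + q\right) = \left(-214 + q\right) \left(-57 + q\right)$)
$I{\left(X,w \right)} = - X + 2 w$ ($I{\left(X,w \right)} = 2 w - X = - X + 2 w$)
$m{\left(C \right)} = -4 - \frac{C}{3}$ ($m{\left(C \right)} = -1 + \frac{-9 - C}{3} = -1 - \left(3 + \frac{C}{3}\right) = -4 - \frac{C}{3}$)
$\left(m{\left(-139 \right)} + I{\left(-131,-170 \right)}\right) \left(-47549 + O{\left(156 \right)}\right) = \left(\left(-4 - - \frac{139}{3}\right) + \left(\left(-1\right) \left(-131\right) + 2 \left(-170\right)\right)\right) \left(-47549 + \left(12198 + 156^{2} - 42276\right)\right) = \left(\left(-4 + \frac{139}{3}\right) + \left(131 - 340\right)\right) \left(-47549 + \left(12198 + 24336 - 42276\right)\right) = \left(\frac{127}{3} - 209\right) \left(-47549 - 5742\right) = \left(- \frac{500}{3}\right) \left(-53291\right) = \frac{26645500}{3}$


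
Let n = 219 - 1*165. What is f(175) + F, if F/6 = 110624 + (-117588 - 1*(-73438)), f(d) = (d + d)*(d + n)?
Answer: 478994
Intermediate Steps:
n = 54 (n = 219 - 165 = 54)
f(d) = 2*d*(54 + d) (f(d) = (d + d)*(d + 54) = (2*d)*(54 + d) = 2*d*(54 + d))
F = 398844 (F = 6*(110624 + (-117588 - 1*(-73438))) = 6*(110624 + (-117588 + 73438)) = 6*(110624 - 44150) = 6*66474 = 398844)
f(175) + F = 2*175*(54 + 175) + 398844 = 2*175*229 + 398844 = 80150 + 398844 = 478994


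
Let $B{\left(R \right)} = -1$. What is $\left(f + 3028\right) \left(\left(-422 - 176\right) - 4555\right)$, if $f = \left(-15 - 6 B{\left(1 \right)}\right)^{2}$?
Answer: $-16020677$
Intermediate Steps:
$f = 81$ ($f = \left(-15 - -6\right)^{2} = \left(-15 + 6\right)^{2} = \left(-9\right)^{2} = 81$)
$\left(f + 3028\right) \left(\left(-422 - 176\right) - 4555\right) = \left(81 + 3028\right) \left(\left(-422 - 176\right) - 4555\right) = 3109 \left(-598 - 4555\right) = 3109 \left(-5153\right) = -16020677$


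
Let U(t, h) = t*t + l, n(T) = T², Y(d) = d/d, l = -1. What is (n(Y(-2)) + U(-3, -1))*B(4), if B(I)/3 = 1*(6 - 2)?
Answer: 108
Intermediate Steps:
Y(d) = 1
B(I) = 12 (B(I) = 3*(1*(6 - 2)) = 3*(1*4) = 3*4 = 12)
U(t, h) = -1 + t² (U(t, h) = t*t - 1 = t² - 1 = -1 + t²)
(n(Y(-2)) + U(-3, -1))*B(4) = (1² + (-1 + (-3)²))*12 = (1 + (-1 + 9))*12 = (1 + 8)*12 = 9*12 = 108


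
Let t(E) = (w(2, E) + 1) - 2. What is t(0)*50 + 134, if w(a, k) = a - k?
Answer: 184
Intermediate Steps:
t(E) = 1 - E (t(E) = ((2 - E) + 1) - 2 = (3 - E) - 2 = 1 - E)
t(0)*50 + 134 = (1 - 1*0)*50 + 134 = (1 + 0)*50 + 134 = 1*50 + 134 = 50 + 134 = 184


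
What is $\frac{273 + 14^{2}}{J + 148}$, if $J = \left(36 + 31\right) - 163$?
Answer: $\frac{469}{52} \approx 9.0192$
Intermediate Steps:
$J = -96$ ($J = 67 - 163 = -96$)
$\frac{273 + 14^{2}}{J + 148} = \frac{273 + 14^{2}}{-96 + 148} = \frac{273 + 196}{52} = 469 \cdot \frac{1}{52} = \frac{469}{52}$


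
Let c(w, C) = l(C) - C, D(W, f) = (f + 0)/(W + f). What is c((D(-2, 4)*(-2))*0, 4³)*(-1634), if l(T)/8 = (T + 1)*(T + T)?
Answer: -108654464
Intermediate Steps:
D(W, f) = f/(W + f)
l(T) = 16*T*(1 + T) (l(T) = 8*((T + 1)*(T + T)) = 8*((1 + T)*(2*T)) = 8*(2*T*(1 + T)) = 16*T*(1 + T))
c(w, C) = -C + 16*C*(1 + C) (c(w, C) = 16*C*(1 + C) - C = -C + 16*C*(1 + C))
c((D(-2, 4)*(-2))*0, 4³)*(-1634) = (4³*(15 + 16*4³))*(-1634) = (64*(15 + 16*64))*(-1634) = (64*(15 + 1024))*(-1634) = (64*1039)*(-1634) = 66496*(-1634) = -108654464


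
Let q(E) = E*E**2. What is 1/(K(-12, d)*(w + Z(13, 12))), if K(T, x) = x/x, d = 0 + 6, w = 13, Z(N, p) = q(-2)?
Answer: 1/5 ≈ 0.20000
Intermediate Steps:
q(E) = E**3
Z(N, p) = -8 (Z(N, p) = (-2)**3 = -8)
d = 6
K(T, x) = 1
1/(K(-12, d)*(w + Z(13, 12))) = 1/(1*(13 - 8)) = 1/(1*5) = 1/5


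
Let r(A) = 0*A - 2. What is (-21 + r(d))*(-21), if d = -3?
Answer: 483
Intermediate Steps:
r(A) = -2 (r(A) = 0 - 2 = -2)
(-21 + r(d))*(-21) = (-21 - 2)*(-21) = -23*(-21) = 483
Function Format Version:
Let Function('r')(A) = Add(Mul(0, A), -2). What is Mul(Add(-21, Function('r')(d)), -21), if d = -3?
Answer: 483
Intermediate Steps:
Function('r')(A) = -2 (Function('r')(A) = Add(0, -2) = -2)
Mul(Add(-21, Function('r')(d)), -21) = Mul(Add(-21, -2), -21) = Mul(-23, -21) = 483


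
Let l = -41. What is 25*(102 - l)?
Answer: 3575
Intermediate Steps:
25*(102 - l) = 25*(102 - 1*(-41)) = 25*(102 + 41) = 25*143 = 3575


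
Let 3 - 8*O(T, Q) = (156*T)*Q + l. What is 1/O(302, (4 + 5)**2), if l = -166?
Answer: -8/3815903 ≈ -2.0965e-6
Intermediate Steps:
O(T, Q) = 169/8 - 39*Q*T/2 (O(T, Q) = 3/8 - ((156*T)*Q - 166)/8 = 3/8 - (156*Q*T - 166)/8 = 3/8 - (-166 + 156*Q*T)/8 = 3/8 + (83/4 - 39*Q*T/2) = 169/8 - 39*Q*T/2)
1/O(302, (4 + 5)**2) = 1/(169/8 - 39/2*(4 + 5)**2*302) = 1/(169/8 - 39/2*9**2*302) = 1/(169/8 - 39/2*81*302) = 1/(169/8 - 477009) = 1/(-3815903/8) = -8/3815903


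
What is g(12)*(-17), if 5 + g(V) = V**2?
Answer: -2363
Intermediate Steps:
g(V) = -5 + V**2
g(12)*(-17) = (-5 + 12**2)*(-17) = (-5 + 144)*(-17) = 139*(-17) = -2363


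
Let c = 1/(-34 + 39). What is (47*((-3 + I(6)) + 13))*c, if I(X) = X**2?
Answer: 2162/5 ≈ 432.40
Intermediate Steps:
c = 1/5 ≈ 0.20000
(47*((-3 + I(6)) + 13))*c = (47*((-3 + 6**2) + 13))*(1/5) = (47*((-3 + 36) + 13))*(1/5) = (47*(33 + 13))*(1/5) = (47*46)*(1/5) = 2162*(1/5) = 2162/5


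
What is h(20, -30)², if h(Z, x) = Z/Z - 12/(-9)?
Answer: 49/9 ≈ 5.4444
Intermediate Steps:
h(Z, x) = 7/3 (h(Z, x) = 1 - 12*(-⅑) = 1 + 4/3 = 7/3)
h(20, -30)² = (7/3)² = 49/9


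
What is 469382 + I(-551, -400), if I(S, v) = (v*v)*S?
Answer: -87690618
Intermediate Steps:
I(S, v) = S*v**2 (I(S, v) = v**2*S = S*v**2)
469382 + I(-551, -400) = 469382 - 551*(-400)**2 = 469382 - 551*160000 = 469382 - 88160000 = -87690618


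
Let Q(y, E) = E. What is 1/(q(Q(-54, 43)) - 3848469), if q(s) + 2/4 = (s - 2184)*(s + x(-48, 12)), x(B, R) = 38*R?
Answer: -2/9833657 ≈ -2.0338e-7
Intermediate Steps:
q(s) = -½ + (-2184 + s)*(456 + s) (q(s) = -½ + (s - 2184)*(s + 38*12) = -½ + (-2184 + s)*(s + 456) = -½ + (-2184 + s)*(456 + s))
1/(q(Q(-54, 43)) - 3848469) = 1/((-1991809/2 + 43² - 1728*43) - 3848469) = 1/((-1991809/2 + 1849 - 74304) - 3848469) = 1/(-2136719/2 - 3848469) = 1/(-9833657/2) = -2/9833657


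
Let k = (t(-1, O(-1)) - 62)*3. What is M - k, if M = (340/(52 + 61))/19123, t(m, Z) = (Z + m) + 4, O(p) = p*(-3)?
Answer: 363031372/2160899 ≈ 168.00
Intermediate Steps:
O(p) = -3*p
t(m, Z) = 4 + Z + m
k = -168 (k = ((4 - 3*(-1) - 1) - 62)*3 = ((4 + 3 - 1) - 62)*3 = (6 - 62)*3 = -56*3 = -168)
M = 340/2160899 (M = (340/113)*(1/19123) = 340/2160899 ≈ 0.00015734)
M - k = 340/2160899 - 1*(-168) = 340/2160899 + 168 = 363031372/2160899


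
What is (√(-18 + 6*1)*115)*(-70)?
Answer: -16100*I*√3 ≈ -27886.0*I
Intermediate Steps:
(√(-18 + 6*1)*115)*(-70) = (√(-18 + 6)*115)*(-70) = (√(-12)*115)*(-70) = ((2*I*√3)*115)*(-70) = (230*I*√3)*(-70) = -16100*I*√3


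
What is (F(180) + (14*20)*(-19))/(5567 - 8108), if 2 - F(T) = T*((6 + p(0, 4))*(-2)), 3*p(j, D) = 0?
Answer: 3158/2541 ≈ 1.2428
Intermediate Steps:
p(j, D) = 0 (p(j, D) = (1/3)*0 = 0)
F(T) = 2 + 12*T (F(T) = 2 - T*(6 + 0)*(-2) = 2 - T*6*(-2) = 2 - T*(-12) = 2 - (-12)*T = 2 + 12*T)
(F(180) + (14*20)*(-19))/(5567 - 8108) = ((2 + 12*180) + (14*20)*(-19))/(5567 - 8108) = ((2 + 2160) + 280*(-19))/(-2541) = (2162 - 5320)*(-1/2541) = -3158*(-1/2541) = 3158/2541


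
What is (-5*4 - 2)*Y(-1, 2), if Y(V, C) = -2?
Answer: 44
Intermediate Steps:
(-5*4 - 2)*Y(-1, 2) = (-5*4 - 2)*(-2) = (-20 - 2)*(-2) = -22*(-2) = 44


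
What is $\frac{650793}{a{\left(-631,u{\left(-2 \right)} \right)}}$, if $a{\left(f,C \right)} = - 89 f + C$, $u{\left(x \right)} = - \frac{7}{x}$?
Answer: $\frac{1301586}{112325} \approx 11.588$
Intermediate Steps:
$a{\left(f,C \right)} = C - 89 f$
$\frac{650793}{a{\left(-631,u{\left(-2 \right)} \right)}} = \frac{650793}{- \frac{7}{-2} - -56159} = \frac{650793}{\left(-7\right) \left(- \frac{1}{2}\right) + 56159} = \frac{650793}{\frac{7}{2} + 56159} = \frac{650793}{\frac{112325}{2}} = 650793 \cdot \frac{2}{112325} = \frac{1301586}{112325}$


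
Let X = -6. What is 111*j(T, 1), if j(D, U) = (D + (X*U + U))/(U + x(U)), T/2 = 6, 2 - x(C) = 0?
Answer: 259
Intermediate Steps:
x(C) = 2 (x(C) = 2 - 1*0 = 2 + 0 = 2)
T = 12 (T = 2*6 = 12)
j(D, U) = (D - 5*U)/(2 + U) (j(D, U) = (D + (-6*U + U))/(U + 2) = (D - 5*U)/(2 + U))
111*j(T, 1) = 111*((12 - 5*1)/(2 + 1)) = 111*((12 - 5)/3) = 111*((⅓)*7) = 111*(7/3) = 259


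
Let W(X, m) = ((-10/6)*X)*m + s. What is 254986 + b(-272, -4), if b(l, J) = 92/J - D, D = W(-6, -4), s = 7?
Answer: 254996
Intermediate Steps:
W(X, m) = 7 - 5*X*m/3 (W(X, m) = ((-10/6)*X)*m + 7 = ((-10*1/6)*X)*m + 7 = (-5*X/3)*m + 7 = -5*X*m/3 + 7 = 7 - 5*X*m/3)
D = -33 (D = 7 - 5/3*(-6)*(-4) = 7 - 40 = -33)
b(l, J) = 33 + 92/J (b(l, J) = 92/J - 1*(-33) = 92/J + 33 = 33 + 92/J)
254986 + b(-272, -4) = 254986 + (33 + 92/(-4)) = 254986 + (33 + 92*(-1/4)) = 254986 + (33 - 23) = 254986 + 10 = 254996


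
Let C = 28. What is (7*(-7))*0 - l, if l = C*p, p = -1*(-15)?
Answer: -420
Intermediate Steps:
p = 15
l = 420 (l = 28*15 = 420)
(7*(-7))*0 - l = (7*(-7))*0 - 1*420 = -49*0 - 420 = 0 - 420 = -420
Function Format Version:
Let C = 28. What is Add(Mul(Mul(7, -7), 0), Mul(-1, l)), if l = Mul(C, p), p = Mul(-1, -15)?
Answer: -420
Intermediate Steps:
p = 15
l = 420 (l = Mul(28, 15) = 420)
Add(Mul(Mul(7, -7), 0), Mul(-1, l)) = Add(Mul(Mul(7, -7), 0), Mul(-1, 420)) = Add(Mul(-49, 0), -420) = Add(0, -420) = -420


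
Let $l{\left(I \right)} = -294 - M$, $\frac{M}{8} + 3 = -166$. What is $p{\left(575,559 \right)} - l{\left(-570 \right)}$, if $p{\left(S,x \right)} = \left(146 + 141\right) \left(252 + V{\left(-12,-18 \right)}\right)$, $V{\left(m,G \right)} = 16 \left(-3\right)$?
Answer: $57490$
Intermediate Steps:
$M = -1352$ ($M = -24 + 8 \left(-166\right) = -24 - 1328 = -1352$)
$V{\left(m,G \right)} = -48$
$l{\left(I \right)} = 1058$ ($l{\left(I \right)} = -294 - -1352 = -294 + 1352 = 1058$)
$p{\left(S,x \right)} = 58548$ ($p{\left(S,x \right)} = \left(146 + 141\right) \left(252 - 48\right) = 287 \cdot 204 = 58548$)
$p{\left(575,559 \right)} - l{\left(-570 \right)} = 58548 - 1058 = 57490$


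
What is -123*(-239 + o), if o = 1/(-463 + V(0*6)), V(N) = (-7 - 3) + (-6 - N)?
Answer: 14081286/479 ≈ 29397.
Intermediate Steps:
V(N) = -16 - N (V(N) = -10 + (-6 - N) = -16 - N)
o = -1/479 (o = 1/(-463 + (-16 - 0*6)) = 1/(-463 + (-16 - 1*0)) = 1/(-463 + (-16 + 0)) = 1/(-463 - 16) = 1/(-479) = -1/479 ≈ -0.0020877)
-123*(-239 + o) = -123*(-239 - 1/479) = -123*(-114482/479) = 14081286/479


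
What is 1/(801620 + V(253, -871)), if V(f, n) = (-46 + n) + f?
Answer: 1/800956 ≈ 1.2485e-6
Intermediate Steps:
V(f, n) = -46 + f + n
1/(801620 + V(253, -871)) = 1/(801620 + (-46 + 253 - 871)) = 1/(801620 - 664) = 1/800956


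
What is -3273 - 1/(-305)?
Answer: -998264/305 ≈ -3273.0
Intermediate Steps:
-3273 - 1/(-305) = -3273 - 1*(-1/305) = -3273 + 1/305 = -998264/305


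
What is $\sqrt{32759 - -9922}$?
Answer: $\sqrt{42681} \approx 206.59$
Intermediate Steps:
$\sqrt{32759 - -9922} = \sqrt{32759 + 9922} = \sqrt{42681}$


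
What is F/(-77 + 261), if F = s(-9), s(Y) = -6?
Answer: -3/92 ≈ -0.032609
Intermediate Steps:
F = -6
F/(-77 + 261) = -6/(-77 + 261) = -6/184 = (1/184)*(-6) = -3/92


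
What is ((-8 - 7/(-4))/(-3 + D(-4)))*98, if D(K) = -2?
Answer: 245/2 ≈ 122.50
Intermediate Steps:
((-8 - 7/(-4))/(-3 + D(-4)))*98 = ((-8 - 7/(-4))/(-3 - 2))*98 = ((-8 - 7*(-1/4))/(-5))*98 = ((-8 + 7/4)*(-1/5))*98 = -25/4*(-1/5)*98 = (5/4)*98 = 245/2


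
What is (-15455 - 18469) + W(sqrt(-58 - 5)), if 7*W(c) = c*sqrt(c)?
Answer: -33924 + 3*sqrt(3)*7**(3/4)*I**(3/2)/7 ≈ -33926.0 + 2.2589*I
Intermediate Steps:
W(c) = c**(3/2)/7 (W(c) = (c*sqrt(c))/7 = c**(3/2)/7)
(-15455 - 18469) + W(sqrt(-58 - 5)) = (-15455 - 18469) + (sqrt(-58 - 5))**(3/2)/7 = -33924 + (sqrt(-63))**(3/2)/7 = -33924 + (3*I*sqrt(7))**(3/2)/7 = -33924 + (3*sqrt(3)*7**(3/4)*I**(3/2))/7 = -33924 + 3*sqrt(3)*7**(3/4)*I**(3/2)/7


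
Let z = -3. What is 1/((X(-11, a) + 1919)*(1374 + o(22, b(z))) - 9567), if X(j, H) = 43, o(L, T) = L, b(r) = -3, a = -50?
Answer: 1/2729385 ≈ 3.6638e-7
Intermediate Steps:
1/((X(-11, a) + 1919)*(1374 + o(22, b(z))) - 9567) = 1/((43 + 1919)*(1374 + 22) - 9567) = 1/(1962*1396 - 9567) = 1/(2738952 - 9567) = 1/2729385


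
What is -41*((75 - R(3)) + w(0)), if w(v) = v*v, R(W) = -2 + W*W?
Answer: -2788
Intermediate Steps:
R(W) = -2 + W**2
w(v) = v**2
-41*((75 - R(3)) + w(0)) = -41*((75 - (-2 + 3**2)) + 0**2) = -41*((75 - (-2 + 9)) + 0) = -41*((75 - 1*7) + 0) = -41*((75 - 7) + 0) = -41*(68 + 0) = -41*68 = -2788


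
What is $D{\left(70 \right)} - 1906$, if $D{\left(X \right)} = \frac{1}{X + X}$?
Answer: $- \frac{266839}{140} \approx -1906.0$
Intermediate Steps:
$D{\left(X \right)} = \frac{1}{2 X}$
$D{\left(70 \right)} - 1906 = \frac{1}{2 \cdot 70} - 1906 = \frac{1}{2} \cdot \frac{1}{70} - 1906 = \frac{1}{140} - 1906 = - \frac{266839}{140}$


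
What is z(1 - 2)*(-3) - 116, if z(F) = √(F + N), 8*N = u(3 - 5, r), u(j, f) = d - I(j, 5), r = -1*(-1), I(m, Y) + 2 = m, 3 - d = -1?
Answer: -116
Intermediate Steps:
d = 4 (d = 3 - 1*(-1) = 3 + 1 = 4)
I(m, Y) = -2 + m
r = 1
u(j, f) = 6 - j (u(j, f) = 4 - (-2 + j) = 4 + (2 - j) = 6 - j)
N = 1 (N = (6 - (3 - 5))/8 = (6 - 1*(-2))/8 = (6 + 2)/8 = (⅛)*8 = 1)
z(F) = √(1 + F) (z(F) = √(F + 1) = √(1 + F))
z(1 - 2)*(-3) - 116 = √(1 + (1 - 2))*(-3) - 116 = √(1 - 1)*(-3) - 116 = √0*(-3) - 116 = 0*(-3) - 116 = 0 - 116 = -116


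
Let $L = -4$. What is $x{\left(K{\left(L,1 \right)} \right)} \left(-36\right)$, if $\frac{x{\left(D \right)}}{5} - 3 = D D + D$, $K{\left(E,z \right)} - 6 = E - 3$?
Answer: $-540$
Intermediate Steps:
$K{\left(E,z \right)} = 3 + E$ ($K{\left(E,z \right)} = 6 + \left(E - 3\right) = 6 + \left(-3 + E\right) = 3 + E$)
$x{\left(D \right)} = 15 + 5 D + 5 D^{2}$ ($x{\left(D \right)} = 15 + 5 \left(D D + D\right) = 15 + 5 \left(D^{2} + D\right) = 15 + 5 \left(D + D^{2}\right) = 15 + \left(5 D + 5 D^{2}\right) = 15 + 5 D + 5 D^{2}$)
$x{\left(K{\left(L,1 \right)} \right)} \left(-36\right) = \left(15 + 5 \left(3 - 4\right) + 5 \left(3 - 4\right)^{2}\right) \left(-36\right) = \left(15 + 5 \left(-1\right) + 5 \left(-1\right)^{2}\right) \left(-36\right) = \left(15 - 5 + 5 \cdot 1\right) \left(-36\right) = \left(15 - 5 + 5\right) \left(-36\right) = 15 \left(-36\right) = -540$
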